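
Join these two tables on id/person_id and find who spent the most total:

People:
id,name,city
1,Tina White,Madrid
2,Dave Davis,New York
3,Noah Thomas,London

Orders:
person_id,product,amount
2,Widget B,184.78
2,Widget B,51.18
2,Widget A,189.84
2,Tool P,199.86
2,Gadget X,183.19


Join on: people.id = orders.person_id

Joined rows:
  Dave Davis (New York) bought Widget B for $184.78
  Dave Davis (New York) bought Widget B for $51.18
  Dave Davis (New York) bought Widget A for $189.84
  Dave Davis (New York) bought Tool P for $199.86
  Dave Davis (New York) bought Gadget X for $183.19

Total per person:
  Dave Davis: $808.85

Top spender: Dave Davis ($808.85)

Dave Davis ($808.85)


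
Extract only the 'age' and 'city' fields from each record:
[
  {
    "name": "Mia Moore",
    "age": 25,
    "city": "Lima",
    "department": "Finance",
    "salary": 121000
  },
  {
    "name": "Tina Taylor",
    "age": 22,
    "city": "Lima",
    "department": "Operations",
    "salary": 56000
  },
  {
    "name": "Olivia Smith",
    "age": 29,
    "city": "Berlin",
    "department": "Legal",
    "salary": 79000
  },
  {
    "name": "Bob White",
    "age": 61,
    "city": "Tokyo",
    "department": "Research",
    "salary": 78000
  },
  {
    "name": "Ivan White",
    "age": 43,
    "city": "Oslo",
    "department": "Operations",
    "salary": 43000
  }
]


Original: 5 records with fields: name, age, city, department, salary
Keep: ['age', 'city']
Drop: ['name', 'department', 'salary']
Result: 5 records, 2 fields each

[
  {
    "age": 25,
    "city": "Lima"
  },
  {
    "age": 22,
    "city": "Lima"
  },
  {
    "age": 29,
    "city": "Berlin"
  },
  {
    "age": 61,
    "city": "Tokyo"
  },
  {
    "age": 43,
    "city": "Oslo"
  }
]


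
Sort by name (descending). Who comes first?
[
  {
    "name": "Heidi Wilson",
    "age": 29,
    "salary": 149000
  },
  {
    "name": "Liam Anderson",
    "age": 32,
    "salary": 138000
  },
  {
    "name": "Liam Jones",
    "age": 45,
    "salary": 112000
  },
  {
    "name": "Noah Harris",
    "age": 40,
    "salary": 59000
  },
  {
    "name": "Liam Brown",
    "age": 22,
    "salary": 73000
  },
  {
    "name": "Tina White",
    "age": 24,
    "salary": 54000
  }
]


Sort by: name (descending)

Sorted order:
  1. Tina White (name = Tina White)
  2. Noah Harris (name = Noah Harris)
  3. Liam Jones (name = Liam Jones)
  4. Liam Brown (name = Liam Brown)
  5. Liam Anderson (name = Liam Anderson)
  6. Heidi Wilson (name = Heidi Wilson)

First: Tina White

Tina White


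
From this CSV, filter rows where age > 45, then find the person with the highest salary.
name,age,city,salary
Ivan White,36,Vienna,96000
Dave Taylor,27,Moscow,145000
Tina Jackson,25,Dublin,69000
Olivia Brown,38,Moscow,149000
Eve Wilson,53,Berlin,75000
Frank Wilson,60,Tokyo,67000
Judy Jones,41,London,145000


Filter: age > 45
Sort by: salary (descending)

Filtered records (2):
  Eve Wilson, age 53, salary $75000
  Frank Wilson, age 60, salary $67000

Highest salary: Eve Wilson ($75000)

Eve Wilson


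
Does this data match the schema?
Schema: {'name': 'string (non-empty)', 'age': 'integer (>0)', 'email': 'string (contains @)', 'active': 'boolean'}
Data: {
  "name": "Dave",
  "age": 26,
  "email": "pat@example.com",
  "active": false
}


Validating each field against schema:
  name: OK (non-empty string)
  age: OK (positive integer)
  email: OK (string with @)
  active: OK (boolean)

Result: VALID

VALID


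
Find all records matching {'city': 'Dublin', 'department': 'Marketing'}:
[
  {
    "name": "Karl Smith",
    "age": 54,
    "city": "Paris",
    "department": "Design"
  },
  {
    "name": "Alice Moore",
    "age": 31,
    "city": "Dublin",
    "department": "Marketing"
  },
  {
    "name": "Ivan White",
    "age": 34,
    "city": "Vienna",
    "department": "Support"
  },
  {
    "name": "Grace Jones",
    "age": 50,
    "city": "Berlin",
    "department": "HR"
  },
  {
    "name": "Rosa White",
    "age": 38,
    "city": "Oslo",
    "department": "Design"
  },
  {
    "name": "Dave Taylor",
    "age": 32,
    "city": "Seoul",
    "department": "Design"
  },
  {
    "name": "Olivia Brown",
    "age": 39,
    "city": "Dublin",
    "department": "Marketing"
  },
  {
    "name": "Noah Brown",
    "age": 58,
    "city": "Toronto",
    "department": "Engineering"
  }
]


Search criteria: {'city': 'Dublin', 'department': 'Marketing'}

Checking 8 records:
  Karl Smith: {city: Paris, department: Design}
  Alice Moore: {city: Dublin, department: Marketing} <-- MATCH
  Ivan White: {city: Vienna, department: Support}
  Grace Jones: {city: Berlin, department: HR}
  Rosa White: {city: Oslo, department: Design}
  Dave Taylor: {city: Seoul, department: Design}
  Olivia Brown: {city: Dublin, department: Marketing} <-- MATCH
  Noah Brown: {city: Toronto, department: Engineering}

Matches: ["Alice Moore", "Olivia Brown"]

["Alice Moore", "Olivia Brown"]


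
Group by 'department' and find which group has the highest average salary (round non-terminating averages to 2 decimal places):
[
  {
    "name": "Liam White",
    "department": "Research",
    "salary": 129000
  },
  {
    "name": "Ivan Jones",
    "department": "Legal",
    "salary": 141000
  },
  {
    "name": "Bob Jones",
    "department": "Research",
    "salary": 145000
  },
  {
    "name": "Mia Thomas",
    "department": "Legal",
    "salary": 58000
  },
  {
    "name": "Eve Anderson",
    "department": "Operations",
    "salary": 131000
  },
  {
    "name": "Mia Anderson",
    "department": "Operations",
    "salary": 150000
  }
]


Group by: department

Groups:
  Legal: 2 people, avg salary = 199000/2 = $99500
  Operations: 2 people, avg salary = 281000/2 = $140500
  Research: 2 people, avg salary = 274000/2 = $137000

Highest average salary: Operations ($140500)

Operations ($140500)


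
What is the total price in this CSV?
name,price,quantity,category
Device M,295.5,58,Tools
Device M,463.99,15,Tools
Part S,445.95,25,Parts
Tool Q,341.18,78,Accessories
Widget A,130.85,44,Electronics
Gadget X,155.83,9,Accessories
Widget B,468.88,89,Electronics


Computing total price:
Values: [295.5, 463.99, 445.95, 341.18, 130.85, 155.83, 468.88]
Sum = 2302.18

2302.18


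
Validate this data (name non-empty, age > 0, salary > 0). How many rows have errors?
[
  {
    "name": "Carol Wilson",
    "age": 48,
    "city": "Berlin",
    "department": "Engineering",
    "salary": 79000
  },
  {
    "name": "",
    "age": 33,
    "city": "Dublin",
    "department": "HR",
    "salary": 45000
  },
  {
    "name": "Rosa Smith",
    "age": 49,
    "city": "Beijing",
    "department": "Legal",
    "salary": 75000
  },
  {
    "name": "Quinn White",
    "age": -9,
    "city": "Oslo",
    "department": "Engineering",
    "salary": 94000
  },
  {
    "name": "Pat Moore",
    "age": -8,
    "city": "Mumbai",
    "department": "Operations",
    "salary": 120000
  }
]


Validating 5 records:
Rules: name non-empty, age > 0, salary > 0

  Row 1 (Carol Wilson): OK
  Row 2 (???): empty name
  Row 3 (Rosa Smith): OK
  Row 4 (Quinn White): negative age: -9
  Row 5 (Pat Moore): negative age: -8

Total errors: 3

3 errors


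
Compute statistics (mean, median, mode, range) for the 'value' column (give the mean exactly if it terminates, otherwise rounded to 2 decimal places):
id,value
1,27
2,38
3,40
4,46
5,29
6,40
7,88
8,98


Data: [27, 38, 40, 46, 29, 40, 88, 98]
Count: 8
Sum: 406
Mean: 406/8 = 50.75
Sorted: [27, 29, 38, 40, 40, 46, 88, 98]
Median: 40.0
Mode: 40 (2 times)
Range: 98 - 27 = 71
Min: 27, Max: 98

mean=50.75, median=40.0, mode=40, range=71


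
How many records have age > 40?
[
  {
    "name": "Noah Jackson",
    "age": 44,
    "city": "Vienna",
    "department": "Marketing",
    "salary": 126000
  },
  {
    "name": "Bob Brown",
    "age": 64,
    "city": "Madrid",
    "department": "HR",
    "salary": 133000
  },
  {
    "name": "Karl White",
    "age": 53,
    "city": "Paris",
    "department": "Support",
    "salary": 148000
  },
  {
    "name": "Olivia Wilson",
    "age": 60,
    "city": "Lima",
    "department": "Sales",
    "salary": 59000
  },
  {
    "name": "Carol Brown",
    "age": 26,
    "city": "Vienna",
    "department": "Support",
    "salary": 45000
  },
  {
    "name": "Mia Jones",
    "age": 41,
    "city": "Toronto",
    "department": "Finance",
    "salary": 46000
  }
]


Data: 6 records
Condition: age > 40

Checking each record:
  Noah Jackson: 44 MATCH
  Bob Brown: 64 MATCH
  Karl White: 53 MATCH
  Olivia Wilson: 60 MATCH
  Carol Brown: 26
  Mia Jones: 41 MATCH

Count: 5

5


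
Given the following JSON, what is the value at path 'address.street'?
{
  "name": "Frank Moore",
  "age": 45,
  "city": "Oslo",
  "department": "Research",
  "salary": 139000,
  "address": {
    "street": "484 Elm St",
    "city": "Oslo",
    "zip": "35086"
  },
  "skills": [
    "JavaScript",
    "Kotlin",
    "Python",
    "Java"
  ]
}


Query: address.street
Path: address -> street
Value: 484 Elm St

484 Elm St


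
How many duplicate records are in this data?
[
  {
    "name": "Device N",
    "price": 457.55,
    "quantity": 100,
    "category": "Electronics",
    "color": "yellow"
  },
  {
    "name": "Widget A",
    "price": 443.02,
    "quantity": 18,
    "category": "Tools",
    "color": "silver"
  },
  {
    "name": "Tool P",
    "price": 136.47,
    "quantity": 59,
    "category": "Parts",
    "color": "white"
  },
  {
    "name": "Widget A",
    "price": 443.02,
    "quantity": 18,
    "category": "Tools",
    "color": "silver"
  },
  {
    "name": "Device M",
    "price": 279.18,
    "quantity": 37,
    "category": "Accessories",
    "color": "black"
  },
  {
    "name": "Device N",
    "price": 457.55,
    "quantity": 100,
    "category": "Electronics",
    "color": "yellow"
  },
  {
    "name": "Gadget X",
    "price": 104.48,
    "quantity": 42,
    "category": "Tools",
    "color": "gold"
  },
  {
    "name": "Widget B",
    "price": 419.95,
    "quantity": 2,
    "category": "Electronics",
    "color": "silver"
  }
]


Checking 8 records for duplicates:

  Row 1: Device N ($457.55, qty 100)
  Row 2: Widget A ($443.02, qty 18)
  Row 3: Tool P ($136.47, qty 59)
  Row 4: Widget A ($443.02, qty 18) <-- DUPLICATE
  Row 5: Device M ($279.18, qty 37)
  Row 6: Device N ($457.55, qty 100) <-- DUPLICATE
  Row 7: Gadget X ($104.48, qty 42)
  Row 8: Widget B ($419.95, qty 2)

Duplicates found: 2
Unique records: 6

2 duplicates, 6 unique


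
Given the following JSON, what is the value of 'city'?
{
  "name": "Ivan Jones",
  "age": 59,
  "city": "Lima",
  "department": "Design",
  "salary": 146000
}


Looking up field 'city'
Value: Lima

Lima


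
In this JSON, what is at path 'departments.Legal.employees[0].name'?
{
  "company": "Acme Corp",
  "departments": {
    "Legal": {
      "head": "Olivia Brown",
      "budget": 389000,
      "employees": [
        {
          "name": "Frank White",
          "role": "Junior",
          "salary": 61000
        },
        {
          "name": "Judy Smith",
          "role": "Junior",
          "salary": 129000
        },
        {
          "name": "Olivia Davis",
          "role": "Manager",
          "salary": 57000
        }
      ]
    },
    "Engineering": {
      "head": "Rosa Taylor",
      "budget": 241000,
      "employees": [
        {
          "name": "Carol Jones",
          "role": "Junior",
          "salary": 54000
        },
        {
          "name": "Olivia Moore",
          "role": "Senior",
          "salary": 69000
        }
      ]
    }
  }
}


Path: departments.Legal.employees[0].name

Navigate:
  -> departments
  -> Legal
  -> employees[0].name = 'Frank White'

Frank White


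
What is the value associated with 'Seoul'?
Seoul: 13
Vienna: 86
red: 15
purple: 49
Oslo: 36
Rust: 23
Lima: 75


Looking up key 'Seoul'
Value: 13

13


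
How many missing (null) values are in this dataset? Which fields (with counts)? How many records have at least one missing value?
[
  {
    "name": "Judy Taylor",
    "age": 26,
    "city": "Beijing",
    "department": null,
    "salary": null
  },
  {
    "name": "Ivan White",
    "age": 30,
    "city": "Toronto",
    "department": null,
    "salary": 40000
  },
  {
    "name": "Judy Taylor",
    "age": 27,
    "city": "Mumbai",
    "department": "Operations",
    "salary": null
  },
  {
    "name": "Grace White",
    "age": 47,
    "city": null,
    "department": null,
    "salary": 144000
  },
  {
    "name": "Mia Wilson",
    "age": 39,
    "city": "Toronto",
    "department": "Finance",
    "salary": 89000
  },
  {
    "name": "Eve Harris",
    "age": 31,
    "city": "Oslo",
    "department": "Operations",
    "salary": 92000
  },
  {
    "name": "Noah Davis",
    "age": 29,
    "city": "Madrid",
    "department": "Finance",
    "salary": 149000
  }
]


Checking for missing (null) values in 7 records:

  Judy Taylor: department, salary
  Ivan White: department
  Judy Taylor: salary
  Grace White: city, department
  Mia Wilson: complete
  Eve Harris: complete
  Noah Davis: complete

Per field:
  name: 0 missing
  age: 0 missing
  city: 1 missing
  department: 3 missing
  salary: 2 missing

Total missing values: 6
Records with any missing: 4

6 missing values (city: 1, department: 3, salary: 2); 4 incomplete records


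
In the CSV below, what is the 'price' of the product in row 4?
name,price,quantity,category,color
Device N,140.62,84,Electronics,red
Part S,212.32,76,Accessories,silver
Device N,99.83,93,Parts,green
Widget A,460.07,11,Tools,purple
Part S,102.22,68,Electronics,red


Query: Row 4 ('Widget A'), column 'price'
Value: 460.07

460.07


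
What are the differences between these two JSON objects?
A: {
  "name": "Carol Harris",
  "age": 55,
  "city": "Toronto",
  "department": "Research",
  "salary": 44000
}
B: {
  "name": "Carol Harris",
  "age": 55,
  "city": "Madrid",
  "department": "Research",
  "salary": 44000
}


Comparing each field (in key order):
  name: same
  age: same
  city: DIFFERENT
  department: same
  salary: same
Differences:
  city: Toronto -> Madrid

1 field(s) changed

1 change: city


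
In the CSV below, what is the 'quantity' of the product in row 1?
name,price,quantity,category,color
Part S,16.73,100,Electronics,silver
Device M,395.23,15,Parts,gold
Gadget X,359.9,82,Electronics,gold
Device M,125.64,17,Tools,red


Query: Row 1 ('Part S'), column 'quantity'
Value: 100

100


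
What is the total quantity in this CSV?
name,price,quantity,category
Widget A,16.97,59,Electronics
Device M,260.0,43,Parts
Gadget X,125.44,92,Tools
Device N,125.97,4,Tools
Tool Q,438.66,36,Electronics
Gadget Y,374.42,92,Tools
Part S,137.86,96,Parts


Computing total quantity:
Values: [59, 43, 92, 4, 36, 92, 96]
Sum = 422

422


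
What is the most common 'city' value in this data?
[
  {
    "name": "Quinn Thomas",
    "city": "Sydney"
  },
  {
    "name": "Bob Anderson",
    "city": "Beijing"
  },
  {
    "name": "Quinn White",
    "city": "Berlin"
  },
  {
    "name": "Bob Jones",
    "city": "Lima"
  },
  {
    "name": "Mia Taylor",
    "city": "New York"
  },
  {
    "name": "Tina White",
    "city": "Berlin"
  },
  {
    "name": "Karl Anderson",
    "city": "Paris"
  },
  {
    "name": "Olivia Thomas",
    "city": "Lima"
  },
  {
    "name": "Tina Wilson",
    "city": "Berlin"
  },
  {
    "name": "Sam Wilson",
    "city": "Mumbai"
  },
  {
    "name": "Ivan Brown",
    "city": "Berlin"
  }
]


Counting 'city' values across 11 records:

  Berlin: 4 ####
  Lima: 2 ##
  Sydney: 1 #
  Beijing: 1 #
  New York: 1 #
  Paris: 1 #
  Mumbai: 1 #

Most common: Berlin (4 times)

Berlin (4 times)


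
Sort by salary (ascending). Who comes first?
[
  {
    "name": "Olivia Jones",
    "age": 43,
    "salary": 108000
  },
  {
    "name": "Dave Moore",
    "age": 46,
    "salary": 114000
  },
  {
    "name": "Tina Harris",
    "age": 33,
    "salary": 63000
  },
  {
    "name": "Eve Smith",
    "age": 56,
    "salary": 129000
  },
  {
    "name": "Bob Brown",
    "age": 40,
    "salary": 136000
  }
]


Sort by: salary (ascending)

Sorted order:
  1. Tina Harris (salary = 63000)
  2. Olivia Jones (salary = 108000)
  3. Dave Moore (salary = 114000)
  4. Eve Smith (salary = 129000)
  5. Bob Brown (salary = 136000)

First: Tina Harris

Tina Harris


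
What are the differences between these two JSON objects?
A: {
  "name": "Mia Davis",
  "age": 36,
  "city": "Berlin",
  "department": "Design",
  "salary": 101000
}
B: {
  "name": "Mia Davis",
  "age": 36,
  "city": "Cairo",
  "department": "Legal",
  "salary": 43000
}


Comparing each field (in key order):
  name: same
  age: same
  city: DIFFERENT
  department: DIFFERENT
  salary: DIFFERENT
Differences:
  city: Berlin -> Cairo
  department: Design -> Legal
  salary: 101000 -> 43000

3 field(s) changed

3 changes: city, department, salary


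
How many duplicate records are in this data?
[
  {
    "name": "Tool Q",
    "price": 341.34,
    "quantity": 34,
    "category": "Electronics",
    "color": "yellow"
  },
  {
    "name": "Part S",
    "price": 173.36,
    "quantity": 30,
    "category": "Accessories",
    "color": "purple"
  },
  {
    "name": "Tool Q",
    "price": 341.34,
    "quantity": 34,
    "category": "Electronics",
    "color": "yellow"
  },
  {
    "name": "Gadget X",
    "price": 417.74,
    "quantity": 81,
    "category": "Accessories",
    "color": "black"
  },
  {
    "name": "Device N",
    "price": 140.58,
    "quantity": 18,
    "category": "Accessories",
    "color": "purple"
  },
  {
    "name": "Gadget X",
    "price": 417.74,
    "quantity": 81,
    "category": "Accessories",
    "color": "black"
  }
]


Checking 6 records for duplicates:

  Row 1: Tool Q ($341.34, qty 34)
  Row 2: Part S ($173.36, qty 30)
  Row 3: Tool Q ($341.34, qty 34) <-- DUPLICATE
  Row 4: Gadget X ($417.74, qty 81)
  Row 5: Device N ($140.58, qty 18)
  Row 6: Gadget X ($417.74, qty 81) <-- DUPLICATE

Duplicates found: 2
Unique records: 4

2 duplicates, 4 unique


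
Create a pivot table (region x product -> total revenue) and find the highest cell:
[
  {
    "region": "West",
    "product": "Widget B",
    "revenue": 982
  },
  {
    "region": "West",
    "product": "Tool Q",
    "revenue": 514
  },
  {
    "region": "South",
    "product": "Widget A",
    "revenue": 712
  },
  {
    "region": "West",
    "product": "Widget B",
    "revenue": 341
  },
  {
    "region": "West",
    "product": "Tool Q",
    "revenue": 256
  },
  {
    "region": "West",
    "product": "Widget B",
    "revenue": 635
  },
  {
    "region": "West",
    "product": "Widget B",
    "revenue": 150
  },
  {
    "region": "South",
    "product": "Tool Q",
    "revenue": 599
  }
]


Pivot: region (rows) x product (columns) -> total revenue

     Tool Q        Widget A      Widget B    
South          599           712             0  
West           770             0          2108  

Highest: West / Widget B = $2108

West / Widget B = $2108


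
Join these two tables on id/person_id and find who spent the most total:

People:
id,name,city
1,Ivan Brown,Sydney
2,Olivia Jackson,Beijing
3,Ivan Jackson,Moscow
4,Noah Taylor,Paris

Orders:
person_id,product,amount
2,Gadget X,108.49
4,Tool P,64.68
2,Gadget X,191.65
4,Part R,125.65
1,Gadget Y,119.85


Join on: people.id = orders.person_id

Joined rows:
  Olivia Jackson (Beijing) bought Gadget X for $108.49
  Noah Taylor (Paris) bought Tool P for $64.68
  Olivia Jackson (Beijing) bought Gadget X for $191.65
  Noah Taylor (Paris) bought Part R for $125.65
  Ivan Brown (Sydney) bought Gadget Y for $119.85

Total per person:
  Olivia Jackson: $300.14
  Noah Taylor: $190.33
  Ivan Brown: $119.85

Top spender: Olivia Jackson ($300.14)

Olivia Jackson ($300.14)


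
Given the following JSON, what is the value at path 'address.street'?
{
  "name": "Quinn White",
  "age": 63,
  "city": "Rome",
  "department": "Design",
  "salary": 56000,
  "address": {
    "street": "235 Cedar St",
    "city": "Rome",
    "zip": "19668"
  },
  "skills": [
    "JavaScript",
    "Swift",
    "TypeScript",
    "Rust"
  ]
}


Query: address.street
Path: address -> street
Value: 235 Cedar St

235 Cedar St


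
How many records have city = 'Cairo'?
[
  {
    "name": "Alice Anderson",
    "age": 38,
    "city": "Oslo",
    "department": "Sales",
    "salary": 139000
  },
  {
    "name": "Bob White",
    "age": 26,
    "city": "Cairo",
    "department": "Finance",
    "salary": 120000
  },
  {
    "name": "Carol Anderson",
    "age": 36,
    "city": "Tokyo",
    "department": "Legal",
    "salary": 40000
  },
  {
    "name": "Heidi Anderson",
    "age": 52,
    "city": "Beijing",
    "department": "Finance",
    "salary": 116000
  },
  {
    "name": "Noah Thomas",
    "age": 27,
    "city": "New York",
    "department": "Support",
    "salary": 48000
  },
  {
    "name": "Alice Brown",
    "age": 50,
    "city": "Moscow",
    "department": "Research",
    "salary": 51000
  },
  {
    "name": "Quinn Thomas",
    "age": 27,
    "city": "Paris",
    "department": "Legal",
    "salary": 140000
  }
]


Data: 7 records
Condition: city = 'Cairo'

Checking each record:
  Alice Anderson: Oslo
  Bob White: Cairo MATCH
  Carol Anderson: Tokyo
  Heidi Anderson: Beijing
  Noah Thomas: New York
  Alice Brown: Moscow
  Quinn Thomas: Paris

Count: 1

1


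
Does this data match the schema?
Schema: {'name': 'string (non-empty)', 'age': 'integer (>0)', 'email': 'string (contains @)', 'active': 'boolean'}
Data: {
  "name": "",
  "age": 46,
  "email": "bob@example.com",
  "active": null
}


Validating each field against schema:
  name: FAIL ("" is an empty string)
  age: OK (positive integer)
  email: OK (string with @)
  active: FAIL (null is not a boolean)

Result: INVALID (2 errors: name, active)

INVALID (2 errors: name, active)


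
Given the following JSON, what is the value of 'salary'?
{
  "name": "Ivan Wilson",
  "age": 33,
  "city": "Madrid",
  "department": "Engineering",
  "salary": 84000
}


Looking up field 'salary'
Value: 84000

84000


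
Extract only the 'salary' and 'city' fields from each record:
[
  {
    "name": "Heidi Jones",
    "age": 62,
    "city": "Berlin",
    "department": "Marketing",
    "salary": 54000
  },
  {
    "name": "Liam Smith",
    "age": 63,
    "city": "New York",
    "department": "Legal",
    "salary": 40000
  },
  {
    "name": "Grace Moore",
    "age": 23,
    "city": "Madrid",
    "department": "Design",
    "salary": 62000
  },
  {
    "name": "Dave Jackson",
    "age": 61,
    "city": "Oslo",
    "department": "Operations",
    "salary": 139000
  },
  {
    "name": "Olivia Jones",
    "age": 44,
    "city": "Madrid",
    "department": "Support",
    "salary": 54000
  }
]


Original: 5 records with fields: name, age, city, department, salary
Keep: ['salary', 'city']
Drop: ['name', 'age', 'department']
Result: 5 records, 2 fields each

[
  {
    "salary": 54000,
    "city": "Berlin"
  },
  {
    "salary": 40000,
    "city": "New York"
  },
  {
    "salary": 62000,
    "city": "Madrid"
  },
  {
    "salary": 139000,
    "city": "Oslo"
  },
  {
    "salary": 54000,
    "city": "Madrid"
  }
]


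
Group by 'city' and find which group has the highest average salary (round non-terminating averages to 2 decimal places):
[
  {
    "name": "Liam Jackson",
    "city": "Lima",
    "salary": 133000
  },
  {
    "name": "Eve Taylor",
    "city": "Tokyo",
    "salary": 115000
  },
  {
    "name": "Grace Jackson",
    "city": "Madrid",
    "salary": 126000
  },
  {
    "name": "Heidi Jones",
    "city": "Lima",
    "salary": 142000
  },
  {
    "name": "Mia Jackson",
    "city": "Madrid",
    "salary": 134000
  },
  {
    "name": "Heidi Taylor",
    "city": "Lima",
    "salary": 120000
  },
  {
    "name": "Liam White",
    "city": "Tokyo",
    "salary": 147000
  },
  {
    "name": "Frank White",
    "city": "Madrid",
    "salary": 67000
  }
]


Group by: city

Groups:
  Lima: 3 people, avg salary = 395000/3 ≈ $131666.67
  Madrid: 3 people, avg salary = 327000/3 = $109000
  Tokyo: 2 people, avg salary = 262000/2 = $131000

Highest average salary: Lima (≈$131666.67)

Lima (≈$131666.67)


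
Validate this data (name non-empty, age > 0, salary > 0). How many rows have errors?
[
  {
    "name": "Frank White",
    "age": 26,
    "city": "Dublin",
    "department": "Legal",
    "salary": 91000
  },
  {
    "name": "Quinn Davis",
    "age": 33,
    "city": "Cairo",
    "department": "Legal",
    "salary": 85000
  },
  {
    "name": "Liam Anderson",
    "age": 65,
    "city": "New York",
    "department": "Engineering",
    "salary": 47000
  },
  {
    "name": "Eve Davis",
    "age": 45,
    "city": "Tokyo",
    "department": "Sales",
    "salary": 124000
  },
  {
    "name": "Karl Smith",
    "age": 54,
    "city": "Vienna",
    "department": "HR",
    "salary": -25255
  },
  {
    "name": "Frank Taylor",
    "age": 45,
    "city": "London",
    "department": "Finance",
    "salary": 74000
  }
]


Validating 6 records:
Rules: name non-empty, age > 0, salary > 0

  Row 1 (Frank White): OK
  Row 2 (Quinn Davis): OK
  Row 3 (Liam Anderson): OK
  Row 4 (Eve Davis): OK
  Row 5 (Karl Smith): negative salary: -25255
  Row 6 (Frank Taylor): OK

Total errors: 1

1 errors


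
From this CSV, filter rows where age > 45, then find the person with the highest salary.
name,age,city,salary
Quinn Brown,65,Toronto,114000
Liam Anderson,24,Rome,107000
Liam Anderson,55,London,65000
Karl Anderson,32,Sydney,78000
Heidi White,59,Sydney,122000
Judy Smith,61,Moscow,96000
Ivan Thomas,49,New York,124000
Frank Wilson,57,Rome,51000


Filter: age > 45
Sort by: salary (descending)

Filtered records (6):
  Ivan Thomas, age 49, salary $124000
  Heidi White, age 59, salary $122000
  Quinn Brown, age 65, salary $114000
  Judy Smith, age 61, salary $96000
  Liam Anderson, age 55, salary $65000
  Frank Wilson, age 57, salary $51000

Highest salary: Ivan Thomas ($124000)

Ivan Thomas


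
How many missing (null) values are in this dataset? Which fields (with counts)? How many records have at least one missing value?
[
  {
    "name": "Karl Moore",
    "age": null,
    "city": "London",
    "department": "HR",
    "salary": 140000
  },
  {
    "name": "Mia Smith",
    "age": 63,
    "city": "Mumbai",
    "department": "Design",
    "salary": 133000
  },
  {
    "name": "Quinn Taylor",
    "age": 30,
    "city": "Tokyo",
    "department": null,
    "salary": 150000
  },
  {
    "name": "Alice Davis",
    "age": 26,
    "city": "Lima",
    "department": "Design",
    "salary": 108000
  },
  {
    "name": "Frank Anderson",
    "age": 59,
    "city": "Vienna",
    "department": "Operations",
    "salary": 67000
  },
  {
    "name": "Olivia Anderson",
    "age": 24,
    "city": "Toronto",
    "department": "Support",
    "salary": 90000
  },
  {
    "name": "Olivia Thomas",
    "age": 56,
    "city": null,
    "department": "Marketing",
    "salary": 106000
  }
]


Checking for missing (null) values in 7 records:

  Karl Moore: age
  Mia Smith: complete
  Quinn Taylor: department
  Alice Davis: complete
  Frank Anderson: complete
  Olivia Anderson: complete
  Olivia Thomas: city

Per field:
  name: 0 missing
  age: 1 missing
  city: 1 missing
  department: 1 missing
  salary: 0 missing

Total missing values: 3
Records with any missing: 3

3 missing values (age: 1, city: 1, department: 1); 3 incomplete records


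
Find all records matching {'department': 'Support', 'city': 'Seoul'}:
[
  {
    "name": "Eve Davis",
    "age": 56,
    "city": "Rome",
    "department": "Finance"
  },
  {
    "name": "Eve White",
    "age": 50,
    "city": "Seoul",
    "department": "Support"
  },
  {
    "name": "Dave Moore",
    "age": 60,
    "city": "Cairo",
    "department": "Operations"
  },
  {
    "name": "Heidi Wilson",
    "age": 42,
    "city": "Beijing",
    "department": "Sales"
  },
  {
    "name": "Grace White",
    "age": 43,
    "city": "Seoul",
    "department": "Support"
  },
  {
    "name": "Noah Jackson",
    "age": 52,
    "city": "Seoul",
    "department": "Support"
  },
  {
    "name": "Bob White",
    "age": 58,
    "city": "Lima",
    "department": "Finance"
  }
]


Search criteria: {'department': 'Support', 'city': 'Seoul'}

Checking 7 records:
  Eve Davis: {department: Finance, city: Rome}
  Eve White: {department: Support, city: Seoul} <-- MATCH
  Dave Moore: {department: Operations, city: Cairo}
  Heidi Wilson: {department: Sales, city: Beijing}
  Grace White: {department: Support, city: Seoul} <-- MATCH
  Noah Jackson: {department: Support, city: Seoul} <-- MATCH
  Bob White: {department: Finance, city: Lima}

Matches: ["Eve White", "Grace White", "Noah Jackson"]

["Eve White", "Grace White", "Noah Jackson"]


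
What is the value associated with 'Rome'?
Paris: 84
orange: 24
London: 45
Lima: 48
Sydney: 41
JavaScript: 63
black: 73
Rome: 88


Looking up key 'Rome'
Value: 88

88


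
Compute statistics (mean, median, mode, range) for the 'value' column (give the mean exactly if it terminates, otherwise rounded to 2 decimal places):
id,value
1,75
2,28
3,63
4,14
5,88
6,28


Data: [75, 28, 63, 14, 88, 28]
Count: 6
Sum: 296
Mean: 296/6 ≈ 49.33 (rounded to 2 decimal places)
Sorted: [14, 28, 28, 63, 75, 88]
Median: 45.5
Mode: 28 (2 times)
Range: 88 - 14 = 74
Min: 14, Max: 88

mean≈49.33, median=45.5, mode=28, range=74


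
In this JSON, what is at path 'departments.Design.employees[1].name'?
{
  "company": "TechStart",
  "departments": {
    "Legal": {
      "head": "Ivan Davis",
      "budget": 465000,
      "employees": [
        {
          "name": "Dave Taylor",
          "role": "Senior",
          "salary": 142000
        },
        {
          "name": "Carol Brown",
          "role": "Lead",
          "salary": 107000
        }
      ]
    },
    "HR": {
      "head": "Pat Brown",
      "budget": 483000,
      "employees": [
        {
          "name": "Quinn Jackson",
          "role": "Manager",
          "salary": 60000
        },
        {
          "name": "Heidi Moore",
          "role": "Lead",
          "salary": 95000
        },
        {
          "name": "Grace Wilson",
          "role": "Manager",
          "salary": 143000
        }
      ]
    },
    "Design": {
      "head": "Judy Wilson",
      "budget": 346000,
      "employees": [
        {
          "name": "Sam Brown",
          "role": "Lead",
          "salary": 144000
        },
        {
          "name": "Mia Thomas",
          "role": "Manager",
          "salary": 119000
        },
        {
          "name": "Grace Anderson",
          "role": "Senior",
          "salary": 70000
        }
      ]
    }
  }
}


Path: departments.Design.employees[1].name

Navigate:
  -> departments
  -> Design
  -> employees[1].name = 'Mia Thomas'

Mia Thomas


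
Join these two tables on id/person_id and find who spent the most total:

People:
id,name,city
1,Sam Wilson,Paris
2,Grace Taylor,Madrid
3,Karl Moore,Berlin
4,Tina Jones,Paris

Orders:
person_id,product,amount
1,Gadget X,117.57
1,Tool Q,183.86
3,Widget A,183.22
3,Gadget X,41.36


Join on: people.id = orders.person_id

Joined rows:
  Sam Wilson (Paris) bought Gadget X for $117.57
  Sam Wilson (Paris) bought Tool Q for $183.86
  Karl Moore (Berlin) bought Widget A for $183.22
  Karl Moore (Berlin) bought Gadget X for $41.36

Total per person:
  Sam Wilson: $301.43
  Karl Moore: $224.58

Top spender: Sam Wilson ($301.43)

Sam Wilson ($301.43)


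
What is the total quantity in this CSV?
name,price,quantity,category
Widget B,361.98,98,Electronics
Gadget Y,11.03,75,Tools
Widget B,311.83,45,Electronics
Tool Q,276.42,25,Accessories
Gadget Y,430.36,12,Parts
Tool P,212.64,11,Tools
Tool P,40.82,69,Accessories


Computing total quantity:
Values: [98, 75, 45, 25, 12, 11, 69]
Sum = 335

335


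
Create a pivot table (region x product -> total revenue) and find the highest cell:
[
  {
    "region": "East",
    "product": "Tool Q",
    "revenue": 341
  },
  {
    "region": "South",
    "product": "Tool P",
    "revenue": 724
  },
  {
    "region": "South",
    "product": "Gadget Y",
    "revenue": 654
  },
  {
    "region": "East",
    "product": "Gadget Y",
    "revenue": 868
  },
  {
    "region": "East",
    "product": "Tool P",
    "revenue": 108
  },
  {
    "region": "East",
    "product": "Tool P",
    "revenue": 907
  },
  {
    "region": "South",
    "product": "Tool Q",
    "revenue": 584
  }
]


Pivot: region (rows) x product (columns) -> total revenue

     Gadget Y      Tool P        Tool Q      
East           868          1015           341  
South          654           724           584  

Highest: East / Tool P = $1015

East / Tool P = $1015


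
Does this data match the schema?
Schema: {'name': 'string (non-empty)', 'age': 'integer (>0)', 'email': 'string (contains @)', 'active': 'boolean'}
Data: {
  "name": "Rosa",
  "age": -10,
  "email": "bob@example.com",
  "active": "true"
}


Validating each field against schema:
  name: OK (non-empty string)
  age: FAIL (-10 is not > 0)
  email: OK (string with @)
  active: FAIL ("true" is not a boolean)

Result: INVALID (2 errors: age, active)

INVALID (2 errors: age, active)


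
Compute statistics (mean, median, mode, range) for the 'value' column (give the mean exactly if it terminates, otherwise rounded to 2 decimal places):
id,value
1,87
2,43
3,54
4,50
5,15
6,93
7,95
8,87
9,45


Data: [87, 43, 54, 50, 15, 93, 95, 87, 45]
Count: 9
Sum: 569
Mean: 569/9 ≈ 63.22 (rounded to 2 decimal places)
Sorted: [15, 43, 45, 50, 54, 87, 87, 93, 95]
Median: 54.0
Mode: 87 (2 times)
Range: 95 - 15 = 80
Min: 15, Max: 95

mean≈63.22, median=54.0, mode=87, range=80


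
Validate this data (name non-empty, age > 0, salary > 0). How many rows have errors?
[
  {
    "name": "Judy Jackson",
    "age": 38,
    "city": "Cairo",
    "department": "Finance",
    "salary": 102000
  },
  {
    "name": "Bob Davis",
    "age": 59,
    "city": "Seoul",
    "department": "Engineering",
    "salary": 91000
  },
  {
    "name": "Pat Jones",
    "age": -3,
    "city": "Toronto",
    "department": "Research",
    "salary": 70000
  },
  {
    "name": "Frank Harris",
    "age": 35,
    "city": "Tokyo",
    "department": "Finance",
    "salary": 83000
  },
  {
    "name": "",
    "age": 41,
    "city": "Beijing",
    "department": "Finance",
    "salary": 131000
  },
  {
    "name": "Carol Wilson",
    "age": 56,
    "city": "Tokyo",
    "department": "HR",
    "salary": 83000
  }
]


Validating 6 records:
Rules: name non-empty, age > 0, salary > 0

  Row 1 (Judy Jackson): OK
  Row 2 (Bob Davis): OK
  Row 3 (Pat Jones): negative age: -3
  Row 4 (Frank Harris): OK
  Row 5 (???): empty name
  Row 6 (Carol Wilson): OK

Total errors: 2

2 errors


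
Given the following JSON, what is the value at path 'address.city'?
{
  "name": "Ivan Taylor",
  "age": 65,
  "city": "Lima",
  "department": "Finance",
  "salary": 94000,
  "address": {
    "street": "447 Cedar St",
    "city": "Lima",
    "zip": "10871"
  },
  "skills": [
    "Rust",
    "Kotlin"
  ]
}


Query: address.city
Path: address -> city
Value: Lima

Lima


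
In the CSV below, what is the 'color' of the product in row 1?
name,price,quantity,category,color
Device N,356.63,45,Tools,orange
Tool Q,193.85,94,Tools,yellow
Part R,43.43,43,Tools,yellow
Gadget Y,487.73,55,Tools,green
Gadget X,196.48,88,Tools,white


Query: Row 1 ('Device N'), column 'color'
Value: orange

orange


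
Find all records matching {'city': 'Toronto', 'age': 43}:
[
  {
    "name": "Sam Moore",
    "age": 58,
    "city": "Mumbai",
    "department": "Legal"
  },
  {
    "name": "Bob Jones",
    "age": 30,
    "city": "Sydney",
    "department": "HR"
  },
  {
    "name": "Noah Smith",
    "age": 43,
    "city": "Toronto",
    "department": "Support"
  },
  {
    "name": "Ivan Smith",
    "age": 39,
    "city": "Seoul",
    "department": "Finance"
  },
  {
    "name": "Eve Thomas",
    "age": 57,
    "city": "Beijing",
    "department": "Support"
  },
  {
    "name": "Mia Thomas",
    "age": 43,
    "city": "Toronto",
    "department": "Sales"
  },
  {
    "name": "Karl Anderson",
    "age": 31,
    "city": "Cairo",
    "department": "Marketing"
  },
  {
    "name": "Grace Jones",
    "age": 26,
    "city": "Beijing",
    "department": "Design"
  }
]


Search criteria: {'city': 'Toronto', 'age': 43}

Checking 8 records:
  Sam Moore: {city: Mumbai, age: 58}
  Bob Jones: {city: Sydney, age: 30}
  Noah Smith: {city: Toronto, age: 43} <-- MATCH
  Ivan Smith: {city: Seoul, age: 39}
  Eve Thomas: {city: Beijing, age: 57}
  Mia Thomas: {city: Toronto, age: 43} <-- MATCH
  Karl Anderson: {city: Cairo, age: 31}
  Grace Jones: {city: Beijing, age: 26}

Matches: ["Noah Smith", "Mia Thomas"]

["Noah Smith", "Mia Thomas"]


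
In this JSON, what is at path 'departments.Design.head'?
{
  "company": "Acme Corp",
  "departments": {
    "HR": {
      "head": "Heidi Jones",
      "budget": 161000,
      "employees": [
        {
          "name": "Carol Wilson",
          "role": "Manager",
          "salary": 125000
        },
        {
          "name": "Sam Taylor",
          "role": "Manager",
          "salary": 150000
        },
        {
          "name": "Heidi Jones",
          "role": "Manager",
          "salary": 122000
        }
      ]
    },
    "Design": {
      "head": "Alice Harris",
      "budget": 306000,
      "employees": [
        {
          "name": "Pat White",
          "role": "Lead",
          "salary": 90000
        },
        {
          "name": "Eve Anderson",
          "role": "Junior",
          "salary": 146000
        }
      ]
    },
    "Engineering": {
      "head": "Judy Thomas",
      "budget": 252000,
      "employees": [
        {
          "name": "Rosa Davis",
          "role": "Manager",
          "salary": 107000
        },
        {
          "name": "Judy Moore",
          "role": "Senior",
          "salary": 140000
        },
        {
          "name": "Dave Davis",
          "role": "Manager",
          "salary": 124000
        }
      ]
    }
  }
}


Path: departments.Design.head

Navigate:
  -> departments
  -> Design
  -> head = 'Alice Harris'

Alice Harris


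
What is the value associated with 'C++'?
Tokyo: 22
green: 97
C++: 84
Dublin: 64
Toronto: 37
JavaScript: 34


Looking up key 'C++'
Value: 84

84


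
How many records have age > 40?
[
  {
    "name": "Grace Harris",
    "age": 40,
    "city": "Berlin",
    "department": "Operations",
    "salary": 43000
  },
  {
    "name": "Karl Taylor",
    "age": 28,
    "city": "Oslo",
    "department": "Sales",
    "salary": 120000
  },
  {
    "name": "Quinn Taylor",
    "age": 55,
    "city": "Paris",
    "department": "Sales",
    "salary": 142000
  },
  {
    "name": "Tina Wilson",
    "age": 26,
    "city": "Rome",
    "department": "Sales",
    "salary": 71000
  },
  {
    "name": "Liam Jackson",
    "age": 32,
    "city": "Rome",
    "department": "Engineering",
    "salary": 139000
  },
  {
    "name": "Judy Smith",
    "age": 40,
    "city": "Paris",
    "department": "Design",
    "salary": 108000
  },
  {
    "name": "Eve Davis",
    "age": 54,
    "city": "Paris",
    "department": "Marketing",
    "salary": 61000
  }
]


Data: 7 records
Condition: age > 40

Checking each record:
  Grace Harris: 40
  Karl Taylor: 28
  Quinn Taylor: 55 MATCH
  Tina Wilson: 26
  Liam Jackson: 32
  Judy Smith: 40
  Eve Davis: 54 MATCH

Count: 2

2


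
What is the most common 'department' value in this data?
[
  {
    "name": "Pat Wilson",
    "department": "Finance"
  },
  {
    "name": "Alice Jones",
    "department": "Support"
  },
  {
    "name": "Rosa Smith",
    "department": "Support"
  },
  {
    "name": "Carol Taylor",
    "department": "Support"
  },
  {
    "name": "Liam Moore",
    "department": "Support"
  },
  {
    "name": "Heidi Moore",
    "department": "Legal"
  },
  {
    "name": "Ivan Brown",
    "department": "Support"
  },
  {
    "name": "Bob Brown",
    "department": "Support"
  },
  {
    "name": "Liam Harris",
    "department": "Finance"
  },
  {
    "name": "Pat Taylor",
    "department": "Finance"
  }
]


Counting 'department' values across 10 records:

  Support: 6 ######
  Finance: 3 ###
  Legal: 1 #

Most common: Support (6 times)

Support (6 times)


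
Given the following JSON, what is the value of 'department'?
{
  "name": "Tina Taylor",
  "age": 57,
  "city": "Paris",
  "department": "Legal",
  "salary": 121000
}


Looking up field 'department'
Value: Legal

Legal
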